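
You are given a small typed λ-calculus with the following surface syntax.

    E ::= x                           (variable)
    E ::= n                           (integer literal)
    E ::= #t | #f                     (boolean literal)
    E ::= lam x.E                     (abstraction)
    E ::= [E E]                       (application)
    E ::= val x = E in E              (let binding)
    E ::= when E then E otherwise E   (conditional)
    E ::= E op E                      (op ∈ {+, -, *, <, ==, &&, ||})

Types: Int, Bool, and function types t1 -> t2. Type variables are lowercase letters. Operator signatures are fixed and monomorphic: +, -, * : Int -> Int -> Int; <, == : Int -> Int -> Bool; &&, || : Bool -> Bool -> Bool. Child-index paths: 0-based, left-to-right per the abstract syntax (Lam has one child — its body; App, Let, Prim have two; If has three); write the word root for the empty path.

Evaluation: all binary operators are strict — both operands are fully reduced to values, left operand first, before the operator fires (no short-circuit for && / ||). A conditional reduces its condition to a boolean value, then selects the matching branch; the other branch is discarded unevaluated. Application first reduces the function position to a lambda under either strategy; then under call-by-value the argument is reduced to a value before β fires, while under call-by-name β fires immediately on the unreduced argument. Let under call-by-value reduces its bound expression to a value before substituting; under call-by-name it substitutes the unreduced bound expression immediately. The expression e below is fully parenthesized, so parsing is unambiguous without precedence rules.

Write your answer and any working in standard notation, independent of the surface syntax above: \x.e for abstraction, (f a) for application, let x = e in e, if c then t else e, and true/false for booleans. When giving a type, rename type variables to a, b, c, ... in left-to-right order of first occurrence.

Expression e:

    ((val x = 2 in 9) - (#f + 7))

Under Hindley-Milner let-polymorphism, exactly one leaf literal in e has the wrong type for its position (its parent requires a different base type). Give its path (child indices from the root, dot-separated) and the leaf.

Answer: 1.0 : false

Trace:
let x : Int
  unify Int ~ Int
  unify Bool ~ Int
  FAIL: mismatch Bool ~ Int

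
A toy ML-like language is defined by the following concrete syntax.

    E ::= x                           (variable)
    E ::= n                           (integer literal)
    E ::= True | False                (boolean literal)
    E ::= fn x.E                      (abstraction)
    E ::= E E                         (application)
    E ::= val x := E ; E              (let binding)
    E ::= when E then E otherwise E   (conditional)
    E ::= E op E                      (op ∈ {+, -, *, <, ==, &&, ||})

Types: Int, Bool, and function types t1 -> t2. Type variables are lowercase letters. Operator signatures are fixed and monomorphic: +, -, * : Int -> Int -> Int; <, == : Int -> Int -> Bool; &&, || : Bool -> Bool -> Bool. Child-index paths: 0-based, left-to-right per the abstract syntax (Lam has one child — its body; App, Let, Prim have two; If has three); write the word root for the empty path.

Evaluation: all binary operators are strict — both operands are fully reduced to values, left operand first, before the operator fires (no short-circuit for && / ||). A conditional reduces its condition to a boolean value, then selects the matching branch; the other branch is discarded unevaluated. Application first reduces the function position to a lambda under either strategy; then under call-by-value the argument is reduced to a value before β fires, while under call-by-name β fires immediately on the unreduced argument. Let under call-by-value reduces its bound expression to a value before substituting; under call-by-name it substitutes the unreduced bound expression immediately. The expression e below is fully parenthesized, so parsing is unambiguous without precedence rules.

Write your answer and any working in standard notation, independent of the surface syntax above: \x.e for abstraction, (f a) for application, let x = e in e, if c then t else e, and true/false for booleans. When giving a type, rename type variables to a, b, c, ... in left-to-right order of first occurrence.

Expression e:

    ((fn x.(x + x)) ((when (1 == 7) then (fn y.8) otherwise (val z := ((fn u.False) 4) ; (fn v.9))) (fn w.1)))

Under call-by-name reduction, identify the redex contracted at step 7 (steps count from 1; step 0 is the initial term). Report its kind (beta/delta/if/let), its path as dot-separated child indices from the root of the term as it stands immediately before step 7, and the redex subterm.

Working:
step 0: ((\x.(x + x)) ((if (1 == 7) then (\y.8) else (let z = ((\u.false) 4) in (\v.9))) (\w.1)))
step 1: [beta@root] (((if (1 == 7) then (\y.8) else (let z = ((\u.false) 4) in (\v.9))) (\w.1)) + ((if (1 == 7) then (\y.8) else (let z = ((\u.false) 4) in (\v.9))) (\w.1)))
step 2: [delta@0.0.0] (((if false then (\y.8) else (let z = ((\u.false) 4) in (\v.9))) (\w.1)) + ((if (1 == 7) then (\y.8) else (let z = ((\u.false) 4) in (\v.9))) (\w.1)))
step 3: [if@0.0] (((let z = ((\u.false) 4) in (\v.9)) (\w.1)) + ((if (1 == 7) then (\y.8) else (let z = ((\u.false) 4) in (\v.9))) (\w.1)))
step 4: [let@0.0] (((\v.9) (\w.1)) + ((if (1 == 7) then (\y.8) else (let z = ((\u.false) 4) in (\v.9))) (\w.1)))
step 5: [beta@0] (9 + ((if (1 == 7) then (\y.8) else (let z = ((\u.false) 4) in (\v.9))) (\w.1)))
step 6: [delta@1.0.0] (9 + ((if false then (\y.8) else (let z = ((\u.false) 4) in (\v.9))) (\w.1)))
step 7: [if@1.0] (9 + ((let z = ((\u.false) 4) in (\v.9)) (\w.1)))

Answer: if at 1.0 : (if false then (\y.8) else (let z = ((\u.false) 4) in (\v.9)))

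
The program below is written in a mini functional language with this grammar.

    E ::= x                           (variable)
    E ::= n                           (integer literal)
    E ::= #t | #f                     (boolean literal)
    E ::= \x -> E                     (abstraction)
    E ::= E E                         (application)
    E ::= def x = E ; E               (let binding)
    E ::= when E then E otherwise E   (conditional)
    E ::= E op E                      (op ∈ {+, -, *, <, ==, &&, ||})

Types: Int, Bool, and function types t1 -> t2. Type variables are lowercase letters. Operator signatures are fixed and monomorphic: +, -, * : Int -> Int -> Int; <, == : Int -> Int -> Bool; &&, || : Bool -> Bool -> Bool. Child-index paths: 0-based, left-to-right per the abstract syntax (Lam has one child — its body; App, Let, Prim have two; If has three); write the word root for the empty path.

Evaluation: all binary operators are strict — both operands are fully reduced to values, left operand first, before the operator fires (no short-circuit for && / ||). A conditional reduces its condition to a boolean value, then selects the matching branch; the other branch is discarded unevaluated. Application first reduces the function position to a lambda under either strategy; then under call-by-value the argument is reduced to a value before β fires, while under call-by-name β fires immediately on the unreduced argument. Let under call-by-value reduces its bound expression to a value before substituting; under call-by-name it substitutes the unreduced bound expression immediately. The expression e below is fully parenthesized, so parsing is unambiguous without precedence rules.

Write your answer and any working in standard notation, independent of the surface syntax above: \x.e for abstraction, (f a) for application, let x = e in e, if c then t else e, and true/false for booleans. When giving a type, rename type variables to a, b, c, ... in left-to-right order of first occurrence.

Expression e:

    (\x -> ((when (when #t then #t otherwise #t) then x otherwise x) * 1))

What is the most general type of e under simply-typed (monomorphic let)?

Answer: Int -> Int

Working:
  unify Bool ~ Bool
  unify Bool ~ Bool
  unify Bool ~ Bool
x : a
x : a
  unify a ~ a
  unify a ~ Int
  unify Int ~ Int
\x._ : Int -> Int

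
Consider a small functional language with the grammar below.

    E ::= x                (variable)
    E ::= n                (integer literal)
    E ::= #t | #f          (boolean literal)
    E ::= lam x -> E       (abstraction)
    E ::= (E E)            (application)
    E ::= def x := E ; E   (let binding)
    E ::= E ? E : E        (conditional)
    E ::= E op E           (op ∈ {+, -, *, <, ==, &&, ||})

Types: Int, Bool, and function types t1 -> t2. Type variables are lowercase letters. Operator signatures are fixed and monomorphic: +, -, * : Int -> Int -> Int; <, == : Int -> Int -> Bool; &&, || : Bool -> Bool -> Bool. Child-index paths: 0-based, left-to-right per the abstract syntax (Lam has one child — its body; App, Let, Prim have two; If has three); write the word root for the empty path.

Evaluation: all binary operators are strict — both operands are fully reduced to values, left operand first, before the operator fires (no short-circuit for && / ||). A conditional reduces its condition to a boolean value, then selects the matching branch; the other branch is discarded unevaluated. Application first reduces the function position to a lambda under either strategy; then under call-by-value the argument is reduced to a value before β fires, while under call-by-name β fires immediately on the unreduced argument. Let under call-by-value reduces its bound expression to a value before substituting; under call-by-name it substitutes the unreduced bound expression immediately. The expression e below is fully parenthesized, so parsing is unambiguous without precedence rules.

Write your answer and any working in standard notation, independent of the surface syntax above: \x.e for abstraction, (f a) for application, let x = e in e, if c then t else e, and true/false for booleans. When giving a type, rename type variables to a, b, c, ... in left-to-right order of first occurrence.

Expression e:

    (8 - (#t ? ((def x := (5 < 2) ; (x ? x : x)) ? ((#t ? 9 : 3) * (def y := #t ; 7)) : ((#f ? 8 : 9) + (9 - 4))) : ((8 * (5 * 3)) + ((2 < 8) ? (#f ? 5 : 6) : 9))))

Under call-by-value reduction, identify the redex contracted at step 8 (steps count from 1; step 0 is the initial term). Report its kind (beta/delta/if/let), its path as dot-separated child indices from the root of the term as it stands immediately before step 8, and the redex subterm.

Working:
step 0: (8 - (if true then (if (let x = (5 < 2) in (if x then x else x)) then ((if true then 9 else 3) * (let y = true in 7)) else ((if false then 8 else 9) + (9 - 4))) else ((8 * (5 * 3)) + (if (2 < 8) then (if false then 5 else 6) else 9))))
step 1: [if@1] (8 - (if (let x = (5 < 2) in (if x then x else x)) then ((if true then 9 else 3) * (let y = true in 7)) else ((if false then 8 else 9) + (9 - 4))))
step 2: [delta@1.0.0] (8 - (if (let x = false in (if x then x else x)) then ((if true then 9 else 3) * (let y = true in 7)) else ((if false then 8 else 9) + (9 - 4))))
step 3: [let@1.0] (8 - (if (if false then false else false) then ((if true then 9 else 3) * (let y = true in 7)) else ((if false then 8 else 9) + (9 - 4))))
step 4: [if@1.0] (8 - (if false then ((if true then 9 else 3) * (let y = true in 7)) else ((if false then 8 else 9) + (9 - 4))))
step 5: [if@1] (8 - ((if false then 8 else 9) + (9 - 4)))
step 6: [if@1.0] (8 - (9 + (9 - 4)))
step 7: [delta@1.1] (8 - (9 + 5))
step 8: [delta@1] (8 - 14)

Answer: delta at 1 : (9 + 5)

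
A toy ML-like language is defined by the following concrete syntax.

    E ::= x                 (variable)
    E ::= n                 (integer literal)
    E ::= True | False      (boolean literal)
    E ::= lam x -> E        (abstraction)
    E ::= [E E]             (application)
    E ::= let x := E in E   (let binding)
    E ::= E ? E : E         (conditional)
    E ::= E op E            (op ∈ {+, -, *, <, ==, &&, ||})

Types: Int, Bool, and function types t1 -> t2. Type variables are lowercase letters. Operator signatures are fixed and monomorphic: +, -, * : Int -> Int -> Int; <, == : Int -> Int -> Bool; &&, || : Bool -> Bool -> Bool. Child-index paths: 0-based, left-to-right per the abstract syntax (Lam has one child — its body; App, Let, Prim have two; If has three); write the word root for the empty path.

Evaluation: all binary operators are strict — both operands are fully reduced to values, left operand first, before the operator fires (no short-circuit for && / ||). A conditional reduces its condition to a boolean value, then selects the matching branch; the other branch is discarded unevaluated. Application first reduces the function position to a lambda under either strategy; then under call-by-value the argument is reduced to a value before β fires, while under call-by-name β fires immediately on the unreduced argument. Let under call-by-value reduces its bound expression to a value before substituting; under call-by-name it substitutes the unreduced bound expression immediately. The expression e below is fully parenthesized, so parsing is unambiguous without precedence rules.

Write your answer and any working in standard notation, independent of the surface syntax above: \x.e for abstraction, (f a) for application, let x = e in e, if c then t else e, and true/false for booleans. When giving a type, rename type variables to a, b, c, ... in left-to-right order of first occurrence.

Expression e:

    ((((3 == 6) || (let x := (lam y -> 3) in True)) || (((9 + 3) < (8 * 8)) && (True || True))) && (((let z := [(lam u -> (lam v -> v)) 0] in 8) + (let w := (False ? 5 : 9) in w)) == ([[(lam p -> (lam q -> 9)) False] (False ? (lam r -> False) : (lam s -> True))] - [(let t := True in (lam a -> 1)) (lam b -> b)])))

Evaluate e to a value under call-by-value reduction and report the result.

Answer: false

Derivation:
step 0: ((((3 == 6) || (let x = (\y.3) in true)) || (((9 + 3) < (8 * 8)) && (true || true))) && (((let z = ((\u.(\v.v)) 0) in 8) + (let w = (if false then 5 else 9) in w)) == ((((\p.(\q.9)) false) (if false then (\r.false) else (\s.true))) - ((let t = true in (\a.1)) (\b.b)))))
step 1: [delta@0.0.0] (((false || (let x = (\y.3) in true)) || (((9 + 3) < (8 * 8)) && (true || true))) && (((let z = ((\u.(\v.v)) 0) in 8) + (let w = (if false then 5 else 9) in w)) == ((((\p.(\q.9)) false) (if false then (\r.false) else (\s.true))) - ((let t = true in (\a.1)) (\b.b)))))
step 2: [let@0.0.1] (((false || true) || (((9 + 3) < (8 * 8)) && (true || true))) && (((let z = ((\u.(\v.v)) 0) in 8) + (let w = (if false then 5 else 9) in w)) == ((((\p.(\q.9)) false) (if false then (\r.false) else (\s.true))) - ((let t = true in (\a.1)) (\b.b)))))
step 3: [delta@0.0] ((true || (((9 + 3) < (8 * 8)) && (true || true))) && (((let z = ((\u.(\v.v)) 0) in 8) + (let w = (if false then 5 else 9) in w)) == ((((\p.(\q.9)) false) (if false then (\r.false) else (\s.true))) - ((let t = true in (\a.1)) (\b.b)))))
step 4: [delta@0.1.0.0] ((true || ((12 < (8 * 8)) && (true || true))) && (((let z = ((\u.(\v.v)) 0) in 8) + (let w = (if false then 5 else 9) in w)) == ((((\p.(\q.9)) false) (if false then (\r.false) else (\s.true))) - ((let t = true in (\a.1)) (\b.b)))))
step 5: [delta@0.1.0.1] ((true || ((12 < 64) && (true || true))) && (((let z = ((\u.(\v.v)) 0) in 8) + (let w = (if false then 5 else 9) in w)) == ((((\p.(\q.9)) false) (if false then (\r.false) else (\s.true))) - ((let t = true in (\a.1)) (\b.b)))))
step 6: [delta@0.1.0] ((true || (true && (true || true))) && (((let z = ((\u.(\v.v)) 0) in 8) + (let w = (if false then 5 else 9) in w)) == ((((\p.(\q.9)) false) (if false then (\r.false) else (\s.true))) - ((let t = true in (\a.1)) (\b.b)))))
step 7: [delta@0.1.1] ((true || (true && true)) && (((let z = ((\u.(\v.v)) 0) in 8) + (let w = (if false then 5 else 9) in w)) == ((((\p.(\q.9)) false) (if false then (\r.false) else (\s.true))) - ((let t = true in (\a.1)) (\b.b)))))
step 8: [delta@0.1] ((true || true) && (((let z = ((\u.(\v.v)) 0) in 8) + (let w = (if false then 5 else 9) in w)) == ((((\p.(\q.9)) false) (if false then (\r.false) else (\s.true))) - ((let t = true in (\a.1)) (\b.b)))))
step 9: [delta@0] (true && (((let z = ((\u.(\v.v)) 0) in 8) + (let w = (if false then 5 else 9) in w)) == ((((\p.(\q.9)) false) (if false then (\r.false) else (\s.true))) - ((let t = true in (\a.1)) (\b.b)))))
step 10: [beta@1.0.0.0] (true && (((let z = (\v.v) in 8) + (let w = (if false then 5 else 9) in w)) == ((((\p.(\q.9)) false) (if false then (\r.false) else (\s.true))) - ((let t = true in (\a.1)) (\b.b)))))
step 11: [let@1.0.0] (true && ((8 + (let w = (if false then 5 else 9) in w)) == ((((\p.(\q.9)) false) (if false then (\r.false) else (\s.true))) - ((let t = true in (\a.1)) (\b.b)))))
step 12: [if@1.0.1.0] (true && ((8 + (let w = 9 in w)) == ((((\p.(\q.9)) false) (if false then (\r.false) else (\s.true))) - ((let t = true in (\a.1)) (\b.b)))))
step 13: [let@1.0.1] (true && ((8 + 9) == ((((\p.(\q.9)) false) (if false then (\r.false) else (\s.true))) - ((let t = true in (\a.1)) (\b.b)))))
step 14: [delta@1.0] (true && (17 == ((((\p.(\q.9)) false) (if false then (\r.false) else (\s.true))) - ((let t = true in (\a.1)) (\b.b)))))
step 15: [beta@1.1.0.0] (true && (17 == (((\q.9) (if false then (\r.false) else (\s.true))) - ((let t = true in (\a.1)) (\b.b)))))
step 16: [if@1.1.0.1] (true && (17 == (((\q.9) (\s.true)) - ((let t = true in (\a.1)) (\b.b)))))
step 17: [beta@1.1.0] (true && (17 == (9 - ((let t = true in (\a.1)) (\b.b)))))
step 18: [let@1.1.1.0] (true && (17 == (9 - ((\a.1) (\b.b)))))
step 19: [beta@1.1.1] (true && (17 == (9 - 1)))
step 20: [delta@1.1] (true && (17 == 8))
step 21: [delta@1] (true && false)
step 22: [delta@root] false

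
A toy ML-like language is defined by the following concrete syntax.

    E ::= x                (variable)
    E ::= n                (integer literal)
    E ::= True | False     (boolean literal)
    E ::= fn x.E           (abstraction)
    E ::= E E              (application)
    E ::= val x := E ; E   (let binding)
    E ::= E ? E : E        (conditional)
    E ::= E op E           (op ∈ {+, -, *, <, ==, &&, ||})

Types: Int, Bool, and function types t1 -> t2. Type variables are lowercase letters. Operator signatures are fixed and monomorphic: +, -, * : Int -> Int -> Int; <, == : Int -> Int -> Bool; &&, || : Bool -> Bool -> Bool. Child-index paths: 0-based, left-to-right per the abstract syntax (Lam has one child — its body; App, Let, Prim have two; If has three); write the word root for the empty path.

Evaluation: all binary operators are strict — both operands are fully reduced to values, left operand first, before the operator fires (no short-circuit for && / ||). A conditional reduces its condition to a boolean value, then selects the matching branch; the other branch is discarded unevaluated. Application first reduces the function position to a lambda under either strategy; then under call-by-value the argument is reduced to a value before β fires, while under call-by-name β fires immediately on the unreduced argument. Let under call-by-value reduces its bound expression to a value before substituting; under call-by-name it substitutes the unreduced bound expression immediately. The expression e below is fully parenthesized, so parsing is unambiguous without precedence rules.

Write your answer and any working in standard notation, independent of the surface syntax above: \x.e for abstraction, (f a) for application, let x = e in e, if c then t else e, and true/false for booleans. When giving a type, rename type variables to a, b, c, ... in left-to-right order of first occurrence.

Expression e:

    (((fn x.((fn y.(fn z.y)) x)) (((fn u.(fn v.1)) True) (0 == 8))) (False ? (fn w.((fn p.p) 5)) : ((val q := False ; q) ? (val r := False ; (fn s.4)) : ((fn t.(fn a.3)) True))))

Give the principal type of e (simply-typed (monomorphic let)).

Answer: Int

Trace:
y : b
\z._ : c -> b
\y._ : b -> c -> b
x : a
  unify b -> c -> b ~ a -> d
  unify b ~ a
  unify c -> a ~ d
_ _ : c -> a
\x._ : a -> c -> a
\v._ : f -> Int
\u._ : e -> f -> Int
  unify e -> f -> Int ~ Bool -> g
  unify e ~ Bool
  unify f -> Int ~ g
_ _ : f -> Int
  unify Int ~ Int
  unify Int ~ Int
  unify f -> Int ~ Bool -> h
  unify f ~ Bool
  unify Int ~ h
_ _ : Int
  unify a -> c -> a ~ Int -> i
  unify a ~ Int
  unify c -> Int ~ i
_ _ : c -> Int
  unify Bool ~ Bool
p : k
\p._ : k -> k
  unify k -> k ~ Int -> l
  unify k ~ Int
  unify Int ~ l
_ _ : Int
\w._ : j -> Int
let q : Bool
q : Bool
  unify Bool ~ Bool
let r : Bool
\s._ : m -> Int
\a._ : o -> Int
\t._ : n -> o -> Int
  unify n -> o -> Int ~ Bool -> p
  unify n ~ Bool
  unify o -> Int ~ p
_ _ : o -> Int
  unify m -> Int ~ o -> Int
  unify m ~ o
  unify Int ~ Int
  unify j -> Int ~ o -> Int
  unify j ~ o
  unify Int ~ Int
  unify c -> Int ~ (o -> Int) -> q
  unify c ~ o -> Int
  unify Int ~ q
_ _ : Int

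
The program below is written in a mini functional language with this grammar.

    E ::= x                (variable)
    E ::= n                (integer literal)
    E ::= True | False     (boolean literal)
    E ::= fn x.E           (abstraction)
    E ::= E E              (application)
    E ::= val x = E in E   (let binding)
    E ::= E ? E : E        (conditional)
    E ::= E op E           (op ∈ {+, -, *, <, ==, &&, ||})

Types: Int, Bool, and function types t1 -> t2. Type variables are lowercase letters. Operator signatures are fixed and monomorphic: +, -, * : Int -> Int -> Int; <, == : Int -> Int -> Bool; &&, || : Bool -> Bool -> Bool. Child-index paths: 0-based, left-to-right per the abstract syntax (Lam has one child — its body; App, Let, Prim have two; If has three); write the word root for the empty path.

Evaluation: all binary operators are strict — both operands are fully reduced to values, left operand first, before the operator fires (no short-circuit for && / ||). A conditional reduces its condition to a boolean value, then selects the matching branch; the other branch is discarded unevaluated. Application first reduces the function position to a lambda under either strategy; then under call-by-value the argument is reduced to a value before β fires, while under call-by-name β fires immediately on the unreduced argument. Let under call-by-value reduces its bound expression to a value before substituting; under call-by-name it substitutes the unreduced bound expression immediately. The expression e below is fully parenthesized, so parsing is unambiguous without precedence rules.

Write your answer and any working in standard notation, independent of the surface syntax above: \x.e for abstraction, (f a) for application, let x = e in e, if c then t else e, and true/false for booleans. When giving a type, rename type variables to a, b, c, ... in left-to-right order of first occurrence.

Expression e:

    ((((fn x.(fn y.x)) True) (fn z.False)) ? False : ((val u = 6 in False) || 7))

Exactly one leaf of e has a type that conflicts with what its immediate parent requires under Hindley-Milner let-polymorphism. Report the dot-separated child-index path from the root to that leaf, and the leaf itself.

Answer: 2.1 : 7

Derivation:
x : a
\y._ : b -> a
\x._ : a -> b -> a
  unify a -> b -> a ~ Bool -> c
  unify a ~ Bool
  unify b -> Bool ~ c
_ _ : b -> Bool
\z._ : d -> Bool
  unify b -> Bool ~ (d -> Bool) -> e
  unify b ~ d -> Bool
  unify Bool ~ e
_ _ : Bool
  unify Bool ~ Bool
let u : Int
  unify Bool ~ Bool
  unify Int ~ Bool
  FAIL: mismatch Int ~ Bool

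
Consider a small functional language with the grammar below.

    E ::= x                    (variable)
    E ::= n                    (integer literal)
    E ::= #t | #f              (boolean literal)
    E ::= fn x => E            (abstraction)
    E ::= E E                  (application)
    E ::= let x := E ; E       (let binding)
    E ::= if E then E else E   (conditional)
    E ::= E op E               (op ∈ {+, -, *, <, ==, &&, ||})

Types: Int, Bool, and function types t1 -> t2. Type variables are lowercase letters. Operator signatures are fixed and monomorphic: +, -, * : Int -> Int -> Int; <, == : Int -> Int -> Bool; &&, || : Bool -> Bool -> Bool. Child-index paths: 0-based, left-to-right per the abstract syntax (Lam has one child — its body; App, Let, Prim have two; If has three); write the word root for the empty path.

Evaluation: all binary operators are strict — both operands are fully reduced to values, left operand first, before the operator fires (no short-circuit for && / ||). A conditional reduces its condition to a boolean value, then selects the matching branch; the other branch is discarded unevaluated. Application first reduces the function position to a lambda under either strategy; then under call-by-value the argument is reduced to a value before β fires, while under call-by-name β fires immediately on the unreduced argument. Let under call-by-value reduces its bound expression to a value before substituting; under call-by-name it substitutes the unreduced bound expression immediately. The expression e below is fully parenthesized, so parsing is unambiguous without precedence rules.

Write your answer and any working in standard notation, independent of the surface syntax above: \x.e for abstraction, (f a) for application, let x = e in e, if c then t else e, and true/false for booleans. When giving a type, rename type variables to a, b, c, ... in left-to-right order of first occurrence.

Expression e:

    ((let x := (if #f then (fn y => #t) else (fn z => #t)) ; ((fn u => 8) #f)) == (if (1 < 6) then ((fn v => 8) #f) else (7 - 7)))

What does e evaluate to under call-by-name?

Working:
step 0: ((let x = (if false then (\y.true) else (\z.true)) in ((\u.8) false)) == (if (1 < 6) then ((\v.8) false) else (7 - 7)))
step 1: [let@0] (((\u.8) false) == (if (1 < 6) then ((\v.8) false) else (7 - 7)))
step 2: [beta@0] (8 == (if (1 < 6) then ((\v.8) false) else (7 - 7)))
step 3: [delta@1.0] (8 == (if true then ((\v.8) false) else (7 - 7)))
step 4: [if@1] (8 == ((\v.8) false))
step 5: [beta@1] (8 == 8)
step 6: [delta@root] true

Answer: true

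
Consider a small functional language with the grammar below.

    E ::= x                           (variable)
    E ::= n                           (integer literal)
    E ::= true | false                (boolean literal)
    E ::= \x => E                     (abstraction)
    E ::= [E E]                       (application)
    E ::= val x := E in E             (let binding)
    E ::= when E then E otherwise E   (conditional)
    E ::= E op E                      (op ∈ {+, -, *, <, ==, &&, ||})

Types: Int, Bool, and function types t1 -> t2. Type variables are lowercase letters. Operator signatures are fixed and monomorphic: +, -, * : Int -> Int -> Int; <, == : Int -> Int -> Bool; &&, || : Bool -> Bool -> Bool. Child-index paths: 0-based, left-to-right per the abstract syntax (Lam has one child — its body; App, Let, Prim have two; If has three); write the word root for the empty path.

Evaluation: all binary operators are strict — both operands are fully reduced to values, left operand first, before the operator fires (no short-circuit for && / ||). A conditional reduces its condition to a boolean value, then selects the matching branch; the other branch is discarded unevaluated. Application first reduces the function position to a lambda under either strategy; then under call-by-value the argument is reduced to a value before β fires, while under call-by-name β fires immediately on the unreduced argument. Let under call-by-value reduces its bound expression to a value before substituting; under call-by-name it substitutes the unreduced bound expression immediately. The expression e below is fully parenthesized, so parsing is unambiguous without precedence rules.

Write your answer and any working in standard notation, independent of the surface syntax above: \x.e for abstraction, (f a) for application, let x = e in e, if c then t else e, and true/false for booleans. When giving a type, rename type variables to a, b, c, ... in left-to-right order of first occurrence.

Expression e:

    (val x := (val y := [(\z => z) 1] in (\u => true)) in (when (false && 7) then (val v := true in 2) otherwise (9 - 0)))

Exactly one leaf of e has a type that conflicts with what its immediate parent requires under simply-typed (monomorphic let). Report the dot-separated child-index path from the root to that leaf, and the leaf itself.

Derivation:
z : a
\z._ : a -> a
  unify a -> a ~ Int -> b
  unify a ~ Int
  unify Int ~ b
_ _ : Int
let y : Int
\u._ : c -> Bool
let x : c -> Bool
  unify Bool ~ Bool
  unify Int ~ Bool
  FAIL: mismatch Int ~ Bool

Answer: 1.0.1 : 7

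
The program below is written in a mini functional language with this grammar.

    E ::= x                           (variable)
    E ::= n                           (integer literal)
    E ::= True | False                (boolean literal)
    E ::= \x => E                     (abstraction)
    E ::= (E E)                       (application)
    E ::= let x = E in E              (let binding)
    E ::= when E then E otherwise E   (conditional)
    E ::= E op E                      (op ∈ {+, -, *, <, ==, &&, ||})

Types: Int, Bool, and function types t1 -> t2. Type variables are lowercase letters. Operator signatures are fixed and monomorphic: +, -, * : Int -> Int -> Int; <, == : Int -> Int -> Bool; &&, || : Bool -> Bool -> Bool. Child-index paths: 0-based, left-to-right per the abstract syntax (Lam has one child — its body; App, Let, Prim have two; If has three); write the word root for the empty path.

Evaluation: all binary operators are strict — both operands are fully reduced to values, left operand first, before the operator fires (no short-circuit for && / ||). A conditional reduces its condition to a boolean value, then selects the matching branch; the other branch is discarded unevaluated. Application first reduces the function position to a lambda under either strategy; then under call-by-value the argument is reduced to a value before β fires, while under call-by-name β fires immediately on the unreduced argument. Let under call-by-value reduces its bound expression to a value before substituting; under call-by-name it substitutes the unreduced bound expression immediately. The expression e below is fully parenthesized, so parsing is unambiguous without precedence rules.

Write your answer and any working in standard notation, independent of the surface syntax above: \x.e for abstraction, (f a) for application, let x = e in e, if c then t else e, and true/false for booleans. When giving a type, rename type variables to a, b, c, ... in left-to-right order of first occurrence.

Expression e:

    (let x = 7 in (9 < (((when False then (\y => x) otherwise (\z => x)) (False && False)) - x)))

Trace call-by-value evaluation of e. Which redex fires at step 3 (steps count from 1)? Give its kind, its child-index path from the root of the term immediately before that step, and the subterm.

Answer: delta at 1.0.1 : (false && false)

Working:
step 0: (let x = 7 in (9 < (((if false then (\y.x) else (\z.x)) (false && false)) - x)))
step 1: [let@root] (9 < (((if false then (\y.7) else (\z.7)) (false && false)) - 7))
step 2: [if@1.0.0] (9 < (((\z.7) (false && false)) - 7))
step 3: [delta@1.0.1] (9 < (((\z.7) false) - 7))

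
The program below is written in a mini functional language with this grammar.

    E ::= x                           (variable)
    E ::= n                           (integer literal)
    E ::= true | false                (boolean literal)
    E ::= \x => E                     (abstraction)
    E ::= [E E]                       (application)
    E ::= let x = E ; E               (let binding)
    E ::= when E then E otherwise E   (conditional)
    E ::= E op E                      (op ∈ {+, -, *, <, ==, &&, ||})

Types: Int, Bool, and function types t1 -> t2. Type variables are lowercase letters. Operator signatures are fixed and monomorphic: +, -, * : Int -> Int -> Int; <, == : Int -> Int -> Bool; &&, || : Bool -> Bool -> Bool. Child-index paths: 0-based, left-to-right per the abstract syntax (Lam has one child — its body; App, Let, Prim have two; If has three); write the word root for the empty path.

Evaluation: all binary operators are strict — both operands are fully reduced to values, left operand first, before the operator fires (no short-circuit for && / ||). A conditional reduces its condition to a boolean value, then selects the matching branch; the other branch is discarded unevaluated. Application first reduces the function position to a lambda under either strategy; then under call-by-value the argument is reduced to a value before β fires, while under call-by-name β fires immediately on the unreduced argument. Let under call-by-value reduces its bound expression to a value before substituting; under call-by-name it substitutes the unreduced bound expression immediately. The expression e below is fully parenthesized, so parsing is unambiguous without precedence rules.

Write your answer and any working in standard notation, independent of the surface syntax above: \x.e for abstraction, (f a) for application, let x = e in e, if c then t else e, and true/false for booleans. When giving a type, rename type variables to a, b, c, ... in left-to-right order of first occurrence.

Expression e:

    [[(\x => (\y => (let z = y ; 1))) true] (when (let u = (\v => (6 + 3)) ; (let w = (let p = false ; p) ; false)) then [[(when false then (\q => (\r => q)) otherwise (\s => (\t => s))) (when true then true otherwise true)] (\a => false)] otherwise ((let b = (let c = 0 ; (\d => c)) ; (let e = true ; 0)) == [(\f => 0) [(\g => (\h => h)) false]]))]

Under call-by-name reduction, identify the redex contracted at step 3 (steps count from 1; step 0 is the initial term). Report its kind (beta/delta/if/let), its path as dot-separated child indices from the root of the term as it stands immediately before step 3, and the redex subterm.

Derivation:
step 0: (((\x.(\y.(let z = y in 1))) true) (if (let u = (\v.(6 + 3)) in (let w = (let p = false in p) in false)) then (((if false then (\q.(\r.q)) else (\s.(\t.s))) (if true then true else true)) (\a.false)) else ((let b = (let c = 0 in (\d.c)) in (let e = true in 0)) == ((\f.0) ((\g.(\h.h)) false)))))
step 1: [beta@0] ((\y.(let z = y in 1)) (if (let u = (\v.(6 + 3)) in (let w = (let p = false in p) in false)) then (((if false then (\q.(\r.q)) else (\s.(\t.s))) (if true then true else true)) (\a.false)) else ((let b = (let c = 0 in (\d.c)) in (let e = true in 0)) == ((\f.0) ((\g.(\h.h)) false)))))
step 2: [beta@root] (let z = (if (let u = (\v.(6 + 3)) in (let w = (let p = false in p) in false)) then (((if false then (\q.(\r.q)) else (\s.(\t.s))) (if true then true else true)) (\a.false)) else ((let b = (let c = 0 in (\d.c)) in (let e = true in 0)) == ((\f.0) ((\g.(\h.h)) false)))) in 1)
step 3: [let@root] 1

Answer: let at root : (let z = (if (let u = (\v.(6 + 3)) in (let w = (let p = false in p) in false)) then (((if false then (\q.(\r.q)) else (\s.(\t.s))) (if true then true else true)) (\a.false)) else ((let b = (let c = 0 in (\d.c)) in (let e = true in 0)) == ((\f.0) ((\g.(\h.h)) false)))) in 1)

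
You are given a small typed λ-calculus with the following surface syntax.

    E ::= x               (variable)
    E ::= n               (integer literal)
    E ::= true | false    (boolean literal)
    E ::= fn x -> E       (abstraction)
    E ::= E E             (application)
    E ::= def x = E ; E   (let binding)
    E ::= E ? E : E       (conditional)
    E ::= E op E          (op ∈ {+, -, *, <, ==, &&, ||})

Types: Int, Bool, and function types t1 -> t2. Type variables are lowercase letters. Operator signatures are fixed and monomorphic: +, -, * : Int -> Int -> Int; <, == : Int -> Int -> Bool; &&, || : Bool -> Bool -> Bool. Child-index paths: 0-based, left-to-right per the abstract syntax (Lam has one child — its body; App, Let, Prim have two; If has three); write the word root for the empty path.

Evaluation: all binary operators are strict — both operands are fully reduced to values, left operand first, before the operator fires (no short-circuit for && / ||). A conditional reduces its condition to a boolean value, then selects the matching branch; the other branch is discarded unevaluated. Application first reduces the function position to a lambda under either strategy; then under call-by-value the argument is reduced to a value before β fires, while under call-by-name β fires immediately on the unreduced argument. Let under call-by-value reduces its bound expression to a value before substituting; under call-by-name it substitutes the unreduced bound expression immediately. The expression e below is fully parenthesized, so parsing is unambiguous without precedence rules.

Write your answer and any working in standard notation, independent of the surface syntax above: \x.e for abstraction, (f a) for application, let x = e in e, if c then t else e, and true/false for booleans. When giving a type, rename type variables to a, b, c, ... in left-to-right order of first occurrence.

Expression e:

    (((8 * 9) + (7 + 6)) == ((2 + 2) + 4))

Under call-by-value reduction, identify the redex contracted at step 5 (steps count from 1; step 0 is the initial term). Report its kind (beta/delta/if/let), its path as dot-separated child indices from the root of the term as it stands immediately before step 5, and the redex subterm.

Trace:
step 0: (((8 * 9) + (7 + 6)) == ((2 + 2) + 4))
step 1: [delta@0.0] ((72 + (7 + 6)) == ((2 + 2) + 4))
step 2: [delta@0.1] ((72 + 13) == ((2 + 2) + 4))
step 3: [delta@0] (85 == ((2 + 2) + 4))
step 4: [delta@1.0] (85 == (4 + 4))
step 5: [delta@1] (85 == 8)

Answer: delta at 1 : (4 + 4)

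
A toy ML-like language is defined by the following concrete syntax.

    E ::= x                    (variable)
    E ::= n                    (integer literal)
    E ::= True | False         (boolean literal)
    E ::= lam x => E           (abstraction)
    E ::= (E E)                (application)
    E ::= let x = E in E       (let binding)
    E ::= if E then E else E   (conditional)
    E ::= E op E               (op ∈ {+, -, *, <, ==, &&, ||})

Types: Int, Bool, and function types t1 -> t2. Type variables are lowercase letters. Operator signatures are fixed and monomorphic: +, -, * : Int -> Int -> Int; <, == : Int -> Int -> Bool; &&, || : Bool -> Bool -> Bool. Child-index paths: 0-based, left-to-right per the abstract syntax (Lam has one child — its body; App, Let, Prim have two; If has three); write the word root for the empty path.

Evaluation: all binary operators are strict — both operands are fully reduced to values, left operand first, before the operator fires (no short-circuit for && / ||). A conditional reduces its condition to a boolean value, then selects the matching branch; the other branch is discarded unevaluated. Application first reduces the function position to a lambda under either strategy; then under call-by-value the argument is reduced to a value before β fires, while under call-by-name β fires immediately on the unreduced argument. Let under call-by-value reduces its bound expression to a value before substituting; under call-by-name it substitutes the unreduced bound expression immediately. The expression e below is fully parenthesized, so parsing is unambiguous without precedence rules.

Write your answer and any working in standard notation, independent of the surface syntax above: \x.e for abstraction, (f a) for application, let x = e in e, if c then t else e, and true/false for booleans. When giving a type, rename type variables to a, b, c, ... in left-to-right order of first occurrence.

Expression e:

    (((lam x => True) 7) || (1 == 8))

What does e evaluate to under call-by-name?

Answer: true

Trace:
step 0: (((\x.true) 7) || (1 == 8))
step 1: [beta@0] (true || (1 == 8))
step 2: [delta@1] (true || false)
step 3: [delta@root] true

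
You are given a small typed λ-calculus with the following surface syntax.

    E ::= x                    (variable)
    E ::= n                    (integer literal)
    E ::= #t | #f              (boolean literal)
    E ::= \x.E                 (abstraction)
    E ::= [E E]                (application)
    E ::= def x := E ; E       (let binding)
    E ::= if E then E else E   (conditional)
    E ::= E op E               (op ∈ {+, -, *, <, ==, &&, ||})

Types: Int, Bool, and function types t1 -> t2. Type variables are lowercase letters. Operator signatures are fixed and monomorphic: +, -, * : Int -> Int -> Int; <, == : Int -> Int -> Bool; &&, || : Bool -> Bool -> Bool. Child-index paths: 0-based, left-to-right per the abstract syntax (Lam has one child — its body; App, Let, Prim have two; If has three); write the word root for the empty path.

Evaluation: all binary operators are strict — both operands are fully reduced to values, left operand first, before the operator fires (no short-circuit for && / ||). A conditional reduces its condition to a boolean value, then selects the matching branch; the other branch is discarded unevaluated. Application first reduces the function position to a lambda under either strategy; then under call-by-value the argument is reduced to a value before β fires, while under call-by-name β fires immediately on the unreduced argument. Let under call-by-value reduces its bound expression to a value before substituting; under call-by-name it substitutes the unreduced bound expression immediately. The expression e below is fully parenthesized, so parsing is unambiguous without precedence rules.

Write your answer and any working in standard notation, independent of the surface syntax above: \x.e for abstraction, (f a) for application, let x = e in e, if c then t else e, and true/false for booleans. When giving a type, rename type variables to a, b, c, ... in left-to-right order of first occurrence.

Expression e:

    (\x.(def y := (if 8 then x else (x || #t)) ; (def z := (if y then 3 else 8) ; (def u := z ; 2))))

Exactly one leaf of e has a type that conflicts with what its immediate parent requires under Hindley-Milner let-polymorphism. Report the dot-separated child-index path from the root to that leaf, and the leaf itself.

Answer: 0.0.0 : 8

Working:
  unify Int ~ Bool
  FAIL: mismatch Int ~ Bool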